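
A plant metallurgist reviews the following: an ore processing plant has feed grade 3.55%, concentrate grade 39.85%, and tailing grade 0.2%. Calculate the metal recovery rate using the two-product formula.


94.8422%

Using the two-product formula:
R = 100 * c * (f - t) / (f * (c - t))
Numerator = 100 * 39.85 * (3.55 - 0.2)
= 100 * 39.85 * 3.35
= 13349.75
Denominator = 3.55 * (39.85 - 0.2)
= 3.55 * 39.65
= 140.7575
R = 13349.75 / 140.7575
= 94.8422%


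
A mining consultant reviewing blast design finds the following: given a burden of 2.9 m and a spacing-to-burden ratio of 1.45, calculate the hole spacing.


Spacing = burden * ratio
= 2.9 * 1.45
= 4.205 m

4.205 m


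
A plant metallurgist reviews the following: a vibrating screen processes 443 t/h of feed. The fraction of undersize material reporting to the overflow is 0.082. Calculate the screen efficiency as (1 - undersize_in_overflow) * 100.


Screen efficiency = (1 - fraction of undersize in overflow) * 100
= (1 - 0.082) * 100
= 0.918 * 100
= 91.8%

91.8%


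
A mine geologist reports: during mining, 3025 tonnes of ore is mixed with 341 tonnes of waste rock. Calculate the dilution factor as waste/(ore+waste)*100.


Total material = ore + waste
= 3025 + 341 = 3366 tonnes
Dilution = waste / total * 100
= 341 / 3366 * 100
= 0.1013071895 * 100
= 10.1307%

10.1307%


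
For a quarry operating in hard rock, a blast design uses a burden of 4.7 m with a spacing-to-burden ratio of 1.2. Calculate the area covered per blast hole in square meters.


26.508 m^2

First, find the spacing:
Spacing = burden * ratio = 4.7 * 1.2
= 5.64 m
Then, calculate the area:
Area = burden * spacing = 4.7 * 5.64
= 26.508 m^2


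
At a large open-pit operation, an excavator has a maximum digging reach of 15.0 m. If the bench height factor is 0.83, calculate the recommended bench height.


12.45 m

Bench height = reach * factor
= 15.0 * 0.83
= 12.45 m


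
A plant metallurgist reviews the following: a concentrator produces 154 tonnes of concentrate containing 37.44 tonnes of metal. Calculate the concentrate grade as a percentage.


24.3117%

Grade = (metal in concentrate / concentrate mass) * 100
= (37.44 / 154) * 100
= 0.2431168831 * 100
= 24.3117%


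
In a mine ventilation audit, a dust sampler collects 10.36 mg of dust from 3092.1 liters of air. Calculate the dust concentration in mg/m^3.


3.3505 mg/m^3

Convert liters to m^3: 1 m^3 = 1000 L
Concentration = mass / volume * 1000
= 10.36 / 3092.1 * 1000
= 0.003350473788 * 1000
= 3.3505 mg/m^3


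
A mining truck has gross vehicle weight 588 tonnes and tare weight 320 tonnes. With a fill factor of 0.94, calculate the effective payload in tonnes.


Maximum payload = gross - tare
= 588 - 320 = 268 tonnes
Effective payload = max payload * fill factor
= 268 * 0.94
= 251.92 tonnes

251.92 tonnes


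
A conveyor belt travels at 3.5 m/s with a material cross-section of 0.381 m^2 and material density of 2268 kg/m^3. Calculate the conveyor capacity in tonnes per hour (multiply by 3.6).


Volumetric flow = speed * area
= 3.5 * 0.381 = 1.3335 m^3/s
Mass flow = volumetric * density
= 1.3335 * 2268 = 3024.378 kg/s
Convert to t/h: multiply by 3.6
Capacity = 3024.378 * 3.6
= 10887.7608 t/h

10887.7608 t/h


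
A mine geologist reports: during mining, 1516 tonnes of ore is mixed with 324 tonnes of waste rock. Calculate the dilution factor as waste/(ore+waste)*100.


17.6087%

Total material = ore + waste
= 1516 + 324 = 1840 tonnes
Dilution = waste / total * 100
= 324 / 1840 * 100
= 0.1760869565 * 100
= 17.6087%


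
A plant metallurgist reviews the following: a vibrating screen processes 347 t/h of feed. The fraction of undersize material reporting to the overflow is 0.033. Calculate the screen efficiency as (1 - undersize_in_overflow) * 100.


Screen efficiency = (1 - fraction of undersize in overflow) * 100
= (1 - 0.033) * 100
= 0.967 * 100
= 96.7%

96.7%


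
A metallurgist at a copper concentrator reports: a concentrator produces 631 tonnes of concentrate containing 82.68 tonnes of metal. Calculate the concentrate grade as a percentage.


Grade = (metal in concentrate / concentrate mass) * 100
= (82.68 / 631) * 100
= 0.1310301109 * 100
= 13.103%

13.103%


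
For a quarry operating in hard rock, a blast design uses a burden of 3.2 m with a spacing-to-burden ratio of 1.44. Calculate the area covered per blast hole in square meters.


14.7456 m^2

First, find the spacing:
Spacing = burden * ratio = 3.2 * 1.44
= 4.608 m
Then, calculate the area:
Area = burden * spacing = 3.2 * 4.608
= 14.7456 m^2


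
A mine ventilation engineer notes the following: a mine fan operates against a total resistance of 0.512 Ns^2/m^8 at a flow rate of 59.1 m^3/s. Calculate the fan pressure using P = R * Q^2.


Compute Q^2:
Q^2 = 59.1^2 = 3492.81
Compute pressure:
P = R * Q^2 = 0.512 * 3492.81
= 1788.3187 Pa

1788.3187 Pa


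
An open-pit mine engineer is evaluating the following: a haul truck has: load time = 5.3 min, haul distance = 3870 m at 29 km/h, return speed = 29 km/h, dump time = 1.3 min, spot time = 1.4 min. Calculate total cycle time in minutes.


24.0138 min

Convert haul speed to m/min: 29 * 1000/60 = 483.3333333 m/min
Haul time = 3870 / 483.3333333 = 8.006896552 min
Convert return speed to m/min: 29 * 1000/60 = 483.3333333 m/min
Return time = 3870 / 483.3333333 = 8.006896552 min
Total cycle time:
= 5.3 + 8.006896552 + 1.3 + 8.006896552 + 1.4
= 24.0138 min


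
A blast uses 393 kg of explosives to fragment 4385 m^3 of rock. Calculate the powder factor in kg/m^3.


0.0896 kg/m^3

Powder factor = explosive mass / rock volume
= 393 / 4385
= 0.0896 kg/m^3


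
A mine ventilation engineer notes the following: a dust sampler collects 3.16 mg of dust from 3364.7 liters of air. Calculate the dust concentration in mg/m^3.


Convert liters to m^3: 1 m^3 = 1000 L
Concentration = mass / volume * 1000
= 3.16 / 3364.7 * 1000
= 0.0009391624811 * 1000
= 0.9392 mg/m^3

0.9392 mg/m^3


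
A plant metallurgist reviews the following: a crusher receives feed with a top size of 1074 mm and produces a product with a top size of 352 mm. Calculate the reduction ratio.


3.0511

Reduction ratio = feed size / product size
= 1074 / 352
= 3.0511


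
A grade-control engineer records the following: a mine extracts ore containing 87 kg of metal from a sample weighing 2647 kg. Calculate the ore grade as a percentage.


3.2867%

Ore grade = (metal mass / ore mass) * 100
= (87 / 2647) * 100
= 0.03286739705 * 100
= 3.2867%


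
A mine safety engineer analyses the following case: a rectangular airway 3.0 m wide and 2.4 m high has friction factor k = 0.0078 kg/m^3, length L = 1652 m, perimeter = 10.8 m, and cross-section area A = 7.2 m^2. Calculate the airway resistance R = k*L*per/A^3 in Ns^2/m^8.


0.3728 Ns^2/m^8

Compute the numerator:
k * L * per = 0.0078 * 1652 * 10.8
= 139.16448
Compute the denominator:
A^3 = 7.2^3 = 373.248
Resistance:
R = 139.16448 / 373.248
= 0.3728 Ns^2/m^8


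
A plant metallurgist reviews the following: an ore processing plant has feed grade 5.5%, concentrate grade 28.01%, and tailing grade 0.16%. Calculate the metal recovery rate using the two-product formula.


97.6487%

Using the two-product formula:
R = 100 * c * (f - t) / (f * (c - t))
Numerator = 100 * 28.01 * (5.5 - 0.16)
= 100 * 28.01 * 5.34
= 14957.34
Denominator = 5.5 * (28.01 - 0.16)
= 5.5 * 27.85
= 153.175
R = 14957.34 / 153.175
= 97.6487%


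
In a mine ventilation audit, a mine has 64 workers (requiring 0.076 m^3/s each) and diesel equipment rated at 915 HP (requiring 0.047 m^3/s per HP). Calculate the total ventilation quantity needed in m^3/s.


Airflow for workers:
Q_people = 64 * 0.076 = 4.864 m^3/s
Airflow for diesel equipment:
Q_diesel = 915 * 0.047 = 43.005 m^3/s
Total ventilation:
Q_total = 4.864 + 43.005
= 47.869 m^3/s

47.869 m^3/s


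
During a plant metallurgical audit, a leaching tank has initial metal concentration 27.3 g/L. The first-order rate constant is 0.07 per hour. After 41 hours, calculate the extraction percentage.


94.3301%

Compute the exponent:
-k * t = -0.07 * 41 = -2.87
Remaining concentration:
C = 27.3 * exp(-2.87)
= 27.3 * 0.05669892658
= 1.547880696 g/L
Extracted = 27.3 - 1.547880696 = 25.7521193 g/L
Extraction % = 25.7521193 / 27.3 * 100
= 94.3301%


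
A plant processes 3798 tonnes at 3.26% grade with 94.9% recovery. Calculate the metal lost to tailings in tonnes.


6.3146 tonnes

Total metal in feed:
= 3798 * 3.26 / 100 = 123.8148 tonnes
Metal recovered:
= 123.8148 * 94.9 / 100 = 117.5002452 tonnes
Metal lost to tailings:
= 123.8148 - 117.5002452
= 6.3146 tonnes


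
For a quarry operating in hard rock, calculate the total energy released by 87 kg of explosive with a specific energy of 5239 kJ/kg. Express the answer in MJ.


Energy = mass * specific_energy / 1000
= 87 * 5239 / 1000
= 455793 / 1000
= 455.793 MJ

455.793 MJ


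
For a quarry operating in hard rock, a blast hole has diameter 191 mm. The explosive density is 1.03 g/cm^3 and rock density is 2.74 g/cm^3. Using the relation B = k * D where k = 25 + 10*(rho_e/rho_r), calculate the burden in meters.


First, compute k:
rho_e / rho_r = 1.03 / 2.74 = 0.3759124088
k = 25 + 10 * 0.3759124088 = 28.75912409
Then, compute burden:
B = k * D / 1000 = 28.75912409 * 191 / 1000
= 5492.992701 / 1000
= 5.493 m

5.493 m


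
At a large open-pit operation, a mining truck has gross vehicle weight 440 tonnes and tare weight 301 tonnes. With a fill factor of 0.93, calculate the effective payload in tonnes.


129.27 tonnes

Maximum payload = gross - tare
= 440 - 301 = 139 tonnes
Effective payload = max payload * fill factor
= 139 * 0.93
= 129.27 tonnes


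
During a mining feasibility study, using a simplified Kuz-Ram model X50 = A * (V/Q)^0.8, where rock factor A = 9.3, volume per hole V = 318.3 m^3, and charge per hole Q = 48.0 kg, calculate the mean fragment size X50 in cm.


42.2434 cm

Compute V/Q:
V/Q = 318.3 / 48.0 = 6.63125
Raise to the power 0.8:
(V/Q)^0.8 = 6.63125^0.8 = 4.542305301
Multiply by A:
X50 = 9.3 * 4.542305301
= 42.2434 cm


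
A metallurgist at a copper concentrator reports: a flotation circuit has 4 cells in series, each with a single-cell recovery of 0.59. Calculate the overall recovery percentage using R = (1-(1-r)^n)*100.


97.1742%

Complement of single-cell recovery:
1 - r = 1 - 0.59 = 0.41
Raise to power n:
(1 - r)^4 = 0.41^4 = 0.02825761
Overall recovery:
R = (1 - 0.02825761) * 100
= 97.1742%


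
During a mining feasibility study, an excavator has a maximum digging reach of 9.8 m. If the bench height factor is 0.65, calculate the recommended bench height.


6.37 m

Bench height = reach * factor
= 9.8 * 0.65
= 6.37 m


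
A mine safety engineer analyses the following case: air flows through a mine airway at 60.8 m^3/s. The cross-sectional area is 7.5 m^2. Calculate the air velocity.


Velocity = flow rate / cross-sectional area
= 60.8 / 7.5
= 8.1067 m/s

8.1067 m/s


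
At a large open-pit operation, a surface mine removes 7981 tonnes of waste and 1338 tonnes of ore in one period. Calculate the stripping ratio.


5.9649

Stripping ratio = waste tonnage / ore tonnage
= 7981 / 1338
= 5.9649


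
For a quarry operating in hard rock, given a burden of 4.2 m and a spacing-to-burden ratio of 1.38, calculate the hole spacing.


5.796 m

Spacing = burden * ratio
= 4.2 * 1.38
= 5.796 m


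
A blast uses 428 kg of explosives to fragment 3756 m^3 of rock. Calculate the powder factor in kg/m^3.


0.114 kg/m^3

Powder factor = explosive mass / rock volume
= 428 / 3756
= 0.114 kg/m^3


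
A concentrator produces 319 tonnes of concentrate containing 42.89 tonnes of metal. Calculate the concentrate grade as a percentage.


Grade = (metal in concentrate / concentrate mass) * 100
= (42.89 / 319) * 100
= 0.1344514107 * 100
= 13.4451%

13.4451%


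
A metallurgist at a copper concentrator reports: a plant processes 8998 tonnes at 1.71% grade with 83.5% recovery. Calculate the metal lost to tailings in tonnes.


25.3879 tonnes

Total metal in feed:
= 8998 * 1.71 / 100 = 153.8658 tonnes
Metal recovered:
= 153.8658 * 83.5 / 100 = 128.477943 tonnes
Metal lost to tailings:
= 153.8658 - 128.477943
= 25.3879 tonnes


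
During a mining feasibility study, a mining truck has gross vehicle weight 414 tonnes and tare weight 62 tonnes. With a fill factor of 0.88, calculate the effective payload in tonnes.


309.76 tonnes

Maximum payload = gross - tare
= 414 - 62 = 352 tonnes
Effective payload = max payload * fill factor
= 352 * 0.88
= 309.76 tonnes


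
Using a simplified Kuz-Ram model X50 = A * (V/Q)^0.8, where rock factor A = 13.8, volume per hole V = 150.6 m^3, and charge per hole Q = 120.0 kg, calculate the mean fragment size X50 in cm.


Compute V/Q:
V/Q = 150.6 / 120.0 = 1.255
Raise to the power 0.8:
(V/Q)^0.8 = 1.255^0.8 = 1.199264507
Multiply by A:
X50 = 13.8 * 1.199264507
= 16.5499 cm

16.5499 cm


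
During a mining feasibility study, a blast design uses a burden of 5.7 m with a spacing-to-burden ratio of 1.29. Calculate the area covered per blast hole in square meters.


41.9121 m^2

First, find the spacing:
Spacing = burden * ratio = 5.7 * 1.29
= 7.353 m
Then, calculate the area:
Area = burden * spacing = 5.7 * 7.353
= 41.9121 m^2


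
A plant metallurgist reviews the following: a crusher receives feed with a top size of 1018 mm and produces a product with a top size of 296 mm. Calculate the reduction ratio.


3.4392

Reduction ratio = feed size / product size
= 1018 / 296
= 3.4392


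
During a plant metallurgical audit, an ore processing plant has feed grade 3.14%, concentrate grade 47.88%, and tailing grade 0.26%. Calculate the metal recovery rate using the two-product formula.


Using the two-product formula:
R = 100 * c * (f - t) / (f * (c - t))
Numerator = 100 * 47.88 * (3.14 - 0.26)
= 100 * 47.88 * 2.88
= 13789.44
Denominator = 3.14 * (47.88 - 0.26)
= 3.14 * 47.62
= 149.5268
R = 13789.44 / 149.5268
= 92.2205%

92.2205%


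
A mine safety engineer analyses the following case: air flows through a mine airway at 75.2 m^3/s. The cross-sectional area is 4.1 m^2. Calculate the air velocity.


Velocity = flow rate / cross-sectional area
= 75.2 / 4.1
= 18.3415 m/s

18.3415 m/s


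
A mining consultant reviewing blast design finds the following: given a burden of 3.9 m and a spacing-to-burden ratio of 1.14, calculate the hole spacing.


4.446 m

Spacing = burden * ratio
= 3.9 * 1.14
= 4.446 m


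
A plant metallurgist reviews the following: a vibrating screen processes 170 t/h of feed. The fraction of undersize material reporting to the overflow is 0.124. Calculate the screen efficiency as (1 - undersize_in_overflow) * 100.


87.6%

Screen efficiency = (1 - fraction of undersize in overflow) * 100
= (1 - 0.124) * 100
= 0.876 * 100
= 87.6%


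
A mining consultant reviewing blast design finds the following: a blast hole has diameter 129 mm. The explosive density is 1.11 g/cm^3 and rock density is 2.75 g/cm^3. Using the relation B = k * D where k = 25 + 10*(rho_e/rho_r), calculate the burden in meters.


First, compute k:
rho_e / rho_r = 1.11 / 2.75 = 0.4036363636
k = 25 + 10 * 0.4036363636 = 29.03636364
Then, compute burden:
B = k * D / 1000 = 29.03636364 * 129 / 1000
= 3745.690909 / 1000
= 3.7457 m

3.7457 m


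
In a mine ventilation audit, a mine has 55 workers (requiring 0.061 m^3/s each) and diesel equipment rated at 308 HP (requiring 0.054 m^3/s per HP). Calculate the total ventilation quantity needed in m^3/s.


Airflow for workers:
Q_people = 55 * 0.061 = 3.355 m^3/s
Airflow for diesel equipment:
Q_diesel = 308 * 0.054 = 16.632 m^3/s
Total ventilation:
Q_total = 3.355 + 16.632
= 19.987 m^3/s

19.987 m^3/s


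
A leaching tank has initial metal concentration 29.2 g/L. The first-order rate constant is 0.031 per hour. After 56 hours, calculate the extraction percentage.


82.3776%

Compute the exponent:
-k * t = -0.031 * 56 = -1.736
Remaining concentration:
C = 29.2 * exp(-1.736)
= 29.2 * 0.1762238883
= 5.145737537 g/L
Extracted = 29.2 - 5.145737537 = 24.05426246 g/L
Extraction % = 24.05426246 / 29.2 * 100
= 82.3776%


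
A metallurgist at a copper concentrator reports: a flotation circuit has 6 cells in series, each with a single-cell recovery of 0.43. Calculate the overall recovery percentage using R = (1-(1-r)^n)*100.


Complement of single-cell recovery:
1 - r = 1 - 0.43 = 0.57
Raise to power n:
(1 - r)^6 = 0.57^6 = 0.03429644725
Overall recovery:
R = (1 - 0.03429644725) * 100
= 96.5704%

96.5704%


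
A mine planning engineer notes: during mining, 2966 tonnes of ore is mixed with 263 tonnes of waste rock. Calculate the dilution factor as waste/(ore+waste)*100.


Total material = ore + waste
= 2966 + 263 = 3229 tonnes
Dilution = waste / total * 100
= 263 / 3229 * 100
= 0.08144936513 * 100
= 8.1449%

8.1449%


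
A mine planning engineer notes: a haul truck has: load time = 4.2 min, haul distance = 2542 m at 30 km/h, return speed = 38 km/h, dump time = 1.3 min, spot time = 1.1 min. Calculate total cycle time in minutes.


Convert haul speed to m/min: 30 * 1000/60 = 500 m/min
Haul time = 2542 / 500 = 5.084 min
Convert return speed to m/min: 38 * 1000/60 = 633.3333333 m/min
Return time = 2542 / 633.3333333 = 4.013684211 min
Total cycle time:
= 4.2 + 5.084 + 1.3 + 4.013684211 + 1.1
= 15.6977 min

15.6977 min


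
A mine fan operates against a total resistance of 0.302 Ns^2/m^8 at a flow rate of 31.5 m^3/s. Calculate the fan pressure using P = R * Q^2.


299.6595 Pa

Compute Q^2:
Q^2 = 31.5^2 = 992.25
Compute pressure:
P = R * Q^2 = 0.302 * 992.25
= 299.6595 Pa


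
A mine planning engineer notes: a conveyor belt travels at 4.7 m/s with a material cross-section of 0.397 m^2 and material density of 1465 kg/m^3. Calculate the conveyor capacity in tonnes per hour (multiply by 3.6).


9840.7566 t/h

Volumetric flow = speed * area
= 4.7 * 0.397 = 1.8659 m^3/s
Mass flow = volumetric * density
= 1.8659 * 1465 = 2733.5435 kg/s
Convert to t/h: multiply by 3.6
Capacity = 2733.5435 * 3.6
= 9840.7566 t/h


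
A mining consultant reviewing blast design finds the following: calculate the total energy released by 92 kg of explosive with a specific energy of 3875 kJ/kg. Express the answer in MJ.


Energy = mass * specific_energy / 1000
= 92 * 3875 / 1000
= 356500 / 1000
= 356.5 MJ

356.5 MJ


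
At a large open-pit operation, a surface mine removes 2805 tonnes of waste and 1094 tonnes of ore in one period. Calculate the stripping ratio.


2.564

Stripping ratio = waste tonnage / ore tonnage
= 2805 / 1094
= 2.564


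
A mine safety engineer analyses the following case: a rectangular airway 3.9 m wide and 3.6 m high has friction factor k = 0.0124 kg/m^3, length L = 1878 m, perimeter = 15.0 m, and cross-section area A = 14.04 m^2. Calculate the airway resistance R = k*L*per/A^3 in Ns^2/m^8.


0.1262 Ns^2/m^8

Compute the numerator:
k * L * per = 0.0124 * 1878 * 15.0
= 349.308
Compute the denominator:
A^3 = 14.04^3 = 2767.587264
Resistance:
R = 349.308 / 2767.587264
= 0.1262 Ns^2/m^8


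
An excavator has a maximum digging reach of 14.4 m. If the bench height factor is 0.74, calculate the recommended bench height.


10.656 m

Bench height = reach * factor
= 14.4 * 0.74
= 10.656 m


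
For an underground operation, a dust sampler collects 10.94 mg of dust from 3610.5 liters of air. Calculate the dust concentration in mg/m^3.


Convert liters to m^3: 1 m^3 = 1000 L
Concentration = mass / volume * 1000
= 10.94 / 3610.5 * 1000
= 0.003030051239 * 1000
= 3.0301 mg/m^3

3.0301 mg/m^3


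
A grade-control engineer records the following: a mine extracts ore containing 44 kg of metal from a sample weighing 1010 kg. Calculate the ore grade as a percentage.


4.3564%

Ore grade = (metal mass / ore mass) * 100
= (44 / 1010) * 100
= 0.04356435644 * 100
= 4.3564%


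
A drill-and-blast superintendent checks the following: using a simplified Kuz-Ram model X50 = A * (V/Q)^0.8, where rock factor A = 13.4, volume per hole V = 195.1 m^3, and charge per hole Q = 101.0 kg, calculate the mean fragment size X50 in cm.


Compute V/Q:
V/Q = 195.1 / 101.0 = 1.931683168
Raise to the power 0.8:
(V/Q)^0.8 = 1.931683168^0.8 = 1.693357737
Multiply by A:
X50 = 13.4 * 1.693357737
= 22.691 cm

22.691 cm


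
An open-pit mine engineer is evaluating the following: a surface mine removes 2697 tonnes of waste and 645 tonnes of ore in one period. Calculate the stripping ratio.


4.1814

Stripping ratio = waste tonnage / ore tonnage
= 2697 / 645
= 4.1814


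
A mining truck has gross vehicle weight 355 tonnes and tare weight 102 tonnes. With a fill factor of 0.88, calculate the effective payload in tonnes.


Maximum payload = gross - tare
= 355 - 102 = 253 tonnes
Effective payload = max payload * fill factor
= 253 * 0.88
= 222.64 tonnes

222.64 tonnes


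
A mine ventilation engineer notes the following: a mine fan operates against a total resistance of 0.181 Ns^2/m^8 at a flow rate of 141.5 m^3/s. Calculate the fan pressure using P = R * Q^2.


Compute Q^2:
Q^2 = 141.5^2 = 20022.25
Compute pressure:
P = R * Q^2 = 0.181 * 20022.25
= 3624.0273 Pa

3624.0273 Pa


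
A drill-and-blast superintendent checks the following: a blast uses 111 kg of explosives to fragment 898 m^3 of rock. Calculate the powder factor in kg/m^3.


Powder factor = explosive mass / rock volume
= 111 / 898
= 0.1236 kg/m^3

0.1236 kg/m^3


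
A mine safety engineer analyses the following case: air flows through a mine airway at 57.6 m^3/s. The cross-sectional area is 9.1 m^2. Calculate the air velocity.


Velocity = flow rate / cross-sectional area
= 57.6 / 9.1
= 6.3297 m/s

6.3297 m/s


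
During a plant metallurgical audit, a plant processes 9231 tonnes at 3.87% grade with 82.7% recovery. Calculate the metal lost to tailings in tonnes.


Total metal in feed:
= 9231 * 3.87 / 100 = 357.2397 tonnes
Metal recovered:
= 357.2397 * 82.7 / 100 = 295.4372319 tonnes
Metal lost to tailings:
= 357.2397 - 295.4372319
= 61.8025 tonnes

61.8025 tonnes


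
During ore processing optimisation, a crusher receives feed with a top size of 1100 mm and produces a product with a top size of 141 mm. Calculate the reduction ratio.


7.8014

Reduction ratio = feed size / product size
= 1100 / 141
= 7.8014


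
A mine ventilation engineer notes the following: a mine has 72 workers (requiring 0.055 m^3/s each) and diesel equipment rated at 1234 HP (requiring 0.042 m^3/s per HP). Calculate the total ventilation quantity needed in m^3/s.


Airflow for workers:
Q_people = 72 * 0.055 = 3.96 m^3/s
Airflow for diesel equipment:
Q_diesel = 1234 * 0.042 = 51.828 m^3/s
Total ventilation:
Q_total = 3.96 + 51.828
= 55.788 m^3/s

55.788 m^3/s


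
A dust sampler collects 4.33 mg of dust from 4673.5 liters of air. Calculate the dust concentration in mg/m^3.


Convert liters to m^3: 1 m^3 = 1000 L
Concentration = mass / volume * 1000
= 4.33 / 4673.5 * 1000
= 0.0009265004814 * 1000
= 0.9265 mg/m^3

0.9265 mg/m^3


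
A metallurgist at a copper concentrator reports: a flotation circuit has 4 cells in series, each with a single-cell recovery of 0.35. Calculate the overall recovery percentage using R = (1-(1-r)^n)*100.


Complement of single-cell recovery:
1 - r = 1 - 0.35 = 0.65
Raise to power n:
(1 - r)^4 = 0.65^4 = 0.17850625
Overall recovery:
R = (1 - 0.17850625) * 100
= 82.1494%

82.1494%


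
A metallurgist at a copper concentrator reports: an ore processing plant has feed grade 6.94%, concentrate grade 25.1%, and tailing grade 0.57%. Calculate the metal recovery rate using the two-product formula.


93.9196%

Using the two-product formula:
R = 100 * c * (f - t) / (f * (c - t))
Numerator = 100 * 25.1 * (6.94 - 0.57)
= 100 * 25.1 * 6.37
= 15988.7
Denominator = 6.94 * (25.1 - 0.57)
= 6.94 * 24.53
= 170.2382
R = 15988.7 / 170.2382
= 93.9196%


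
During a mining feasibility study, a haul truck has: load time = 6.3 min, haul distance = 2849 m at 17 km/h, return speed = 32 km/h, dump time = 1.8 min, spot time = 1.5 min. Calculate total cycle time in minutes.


24.9972 min

Convert haul speed to m/min: 17 * 1000/60 = 283.3333333 m/min
Haul time = 2849 / 283.3333333 = 10.05529412 min
Convert return speed to m/min: 32 * 1000/60 = 533.3333333 m/min
Return time = 2849 / 533.3333333 = 5.341875 min
Total cycle time:
= 6.3 + 10.05529412 + 1.8 + 5.341875 + 1.5
= 24.9972 min


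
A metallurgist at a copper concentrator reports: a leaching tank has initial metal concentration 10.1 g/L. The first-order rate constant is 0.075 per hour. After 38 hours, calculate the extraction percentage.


Compute the exponent:
-k * t = -0.075 * 38 = -2.85
Remaining concentration:
C = 10.1 * exp(-2.85)
= 10.1 * 0.05784432087
= 0.5842276408 g/L
Extracted = 10.1 - 0.5842276408 = 9.515772359 g/L
Extraction % = 9.515772359 / 10.1 * 100
= 94.2156%

94.2156%


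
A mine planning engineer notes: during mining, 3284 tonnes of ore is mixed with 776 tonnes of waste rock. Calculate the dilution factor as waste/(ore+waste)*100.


19.1133%

Total material = ore + waste
= 3284 + 776 = 4060 tonnes
Dilution = waste / total * 100
= 776 / 4060 * 100
= 0.1911330049 * 100
= 19.1133%


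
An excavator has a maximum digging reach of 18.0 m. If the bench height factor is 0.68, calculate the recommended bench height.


Bench height = reach * factor
= 18.0 * 0.68
= 12.24 m

12.24 m


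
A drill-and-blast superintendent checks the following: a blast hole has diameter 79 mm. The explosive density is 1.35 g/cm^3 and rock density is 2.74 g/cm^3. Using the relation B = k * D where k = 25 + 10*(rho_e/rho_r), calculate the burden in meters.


2.3642 m

First, compute k:
rho_e / rho_r = 1.35 / 2.74 = 0.4927007299
k = 25 + 10 * 0.4927007299 = 29.9270073
Then, compute burden:
B = k * D / 1000 = 29.9270073 * 79 / 1000
= 2364.233577 / 1000
= 2.3642 m


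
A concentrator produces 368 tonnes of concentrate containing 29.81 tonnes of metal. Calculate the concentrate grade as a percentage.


8.1005%

Grade = (metal in concentrate / concentrate mass) * 100
= (29.81 / 368) * 100
= 0.08100543478 * 100
= 8.1005%


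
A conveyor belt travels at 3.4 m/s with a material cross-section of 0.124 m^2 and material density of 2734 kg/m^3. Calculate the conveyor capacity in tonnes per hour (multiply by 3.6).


Volumetric flow = speed * area
= 3.4 * 0.124 = 0.4216 m^3/s
Mass flow = volumetric * density
= 0.4216 * 2734 = 1152.6544 kg/s
Convert to t/h: multiply by 3.6
Capacity = 1152.6544 * 3.6
= 4149.5558 t/h

4149.5558 t/h


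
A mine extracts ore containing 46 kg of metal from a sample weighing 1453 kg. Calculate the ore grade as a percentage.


Ore grade = (metal mass / ore mass) * 100
= (46 / 1453) * 100
= 0.0316586373 * 100
= 3.1659%

3.1659%


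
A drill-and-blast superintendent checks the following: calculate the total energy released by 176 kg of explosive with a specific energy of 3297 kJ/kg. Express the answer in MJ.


Energy = mass * specific_energy / 1000
= 176 * 3297 / 1000
= 580272 / 1000
= 580.272 MJ

580.272 MJ


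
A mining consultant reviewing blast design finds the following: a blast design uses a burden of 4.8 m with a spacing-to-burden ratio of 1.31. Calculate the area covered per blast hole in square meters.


30.1824 m^2

First, find the spacing:
Spacing = burden * ratio = 4.8 * 1.31
= 6.288 m
Then, calculate the area:
Area = burden * spacing = 4.8 * 6.288
= 30.1824 m^2


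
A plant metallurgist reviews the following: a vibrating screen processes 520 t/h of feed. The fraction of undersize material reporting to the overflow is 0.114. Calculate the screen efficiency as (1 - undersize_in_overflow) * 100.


Screen efficiency = (1 - fraction of undersize in overflow) * 100
= (1 - 0.114) * 100
= 0.886 * 100
= 88.6%

88.6%


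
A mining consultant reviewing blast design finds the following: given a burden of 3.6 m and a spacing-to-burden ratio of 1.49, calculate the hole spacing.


Spacing = burden * ratio
= 3.6 * 1.49
= 5.364 m

5.364 m


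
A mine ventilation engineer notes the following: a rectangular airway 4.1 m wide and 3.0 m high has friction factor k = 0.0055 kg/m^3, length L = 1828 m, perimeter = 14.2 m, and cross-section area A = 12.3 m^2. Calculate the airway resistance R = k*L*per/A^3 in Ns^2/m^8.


0.0767 Ns^2/m^8

Compute the numerator:
k * L * per = 0.0055 * 1828 * 14.2
= 142.7668
Compute the denominator:
A^3 = 12.3^3 = 1860.867
Resistance:
R = 142.7668 / 1860.867
= 0.0767 Ns^2/m^8


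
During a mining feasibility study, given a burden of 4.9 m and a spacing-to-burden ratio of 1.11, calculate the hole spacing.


5.439 m

Spacing = burden * ratio
= 4.9 * 1.11
= 5.439 m


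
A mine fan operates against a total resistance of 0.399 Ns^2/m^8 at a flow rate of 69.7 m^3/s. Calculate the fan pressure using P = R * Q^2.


1938.3779 Pa

Compute Q^2:
Q^2 = 69.7^2 = 4858.09
Compute pressure:
P = R * Q^2 = 0.399 * 4858.09
= 1938.3779 Pa


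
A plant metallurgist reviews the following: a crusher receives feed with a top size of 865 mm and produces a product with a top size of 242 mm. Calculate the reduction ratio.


Reduction ratio = feed size / product size
= 865 / 242
= 3.5744

3.5744


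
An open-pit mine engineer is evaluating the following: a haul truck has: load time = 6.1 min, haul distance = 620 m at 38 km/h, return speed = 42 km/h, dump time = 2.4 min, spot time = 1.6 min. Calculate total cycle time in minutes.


Convert haul speed to m/min: 38 * 1000/60 = 633.3333333 m/min
Haul time = 620 / 633.3333333 = 0.9789473684 min
Convert return speed to m/min: 42 * 1000/60 = 700 m/min
Return time = 620 / 700 = 0.8857142857 min
Total cycle time:
= 6.1 + 0.9789473684 + 2.4 + 0.8857142857 + 1.6
= 11.9647 min

11.9647 min


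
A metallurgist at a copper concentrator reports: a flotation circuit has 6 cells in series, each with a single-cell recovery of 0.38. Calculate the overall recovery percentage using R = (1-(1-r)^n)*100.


Complement of single-cell recovery:
1 - r = 1 - 0.38 = 0.62
Raise to power n:
(1 - r)^6 = 0.62^6 = 0.05680023558
Overall recovery:
R = (1 - 0.05680023558) * 100
= 94.32%

94.32%


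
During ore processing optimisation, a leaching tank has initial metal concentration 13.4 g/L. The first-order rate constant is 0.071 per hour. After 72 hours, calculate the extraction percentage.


Compute the exponent:
-k * t = -0.071 * 72 = -5.112
Remaining concentration:
C = 13.4 * exp(-5.112)
= 13.4 * 0.006024022822
= 0.08072190581 g/L
Extracted = 13.4 - 0.08072190581 = 13.31927809 g/L
Extraction % = 13.31927809 / 13.4 * 100
= 99.3976%

99.3976%


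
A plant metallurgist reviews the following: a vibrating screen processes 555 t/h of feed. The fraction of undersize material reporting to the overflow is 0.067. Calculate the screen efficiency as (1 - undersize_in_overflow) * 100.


Screen efficiency = (1 - fraction of undersize in overflow) * 100
= (1 - 0.067) * 100
= 0.933 * 100
= 93.3%

93.3%


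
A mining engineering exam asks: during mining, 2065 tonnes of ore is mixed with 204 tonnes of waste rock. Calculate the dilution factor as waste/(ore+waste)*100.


8.9907%

Total material = ore + waste
= 2065 + 204 = 2269 tonnes
Dilution = waste / total * 100
= 204 / 2269 * 100
= 0.08990744822 * 100
= 8.9907%


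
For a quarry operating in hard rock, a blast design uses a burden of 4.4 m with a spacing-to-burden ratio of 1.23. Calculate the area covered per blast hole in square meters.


23.8128 m^2

First, find the spacing:
Spacing = burden * ratio = 4.4 * 1.23
= 5.412 m
Then, calculate the area:
Area = burden * spacing = 4.4 * 5.412
= 23.8128 m^2


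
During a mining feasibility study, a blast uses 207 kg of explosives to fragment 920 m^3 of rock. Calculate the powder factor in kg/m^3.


0.225 kg/m^3

Powder factor = explosive mass / rock volume
= 207 / 920
= 0.225 kg/m^3


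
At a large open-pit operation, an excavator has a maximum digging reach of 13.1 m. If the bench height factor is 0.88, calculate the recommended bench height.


11.528 m

Bench height = reach * factor
= 13.1 * 0.88
= 11.528 m


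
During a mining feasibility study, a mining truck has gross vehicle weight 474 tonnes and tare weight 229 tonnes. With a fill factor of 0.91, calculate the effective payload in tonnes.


Maximum payload = gross - tare
= 474 - 229 = 245 tonnes
Effective payload = max payload * fill factor
= 245 * 0.91
= 222.95 tonnes

222.95 tonnes


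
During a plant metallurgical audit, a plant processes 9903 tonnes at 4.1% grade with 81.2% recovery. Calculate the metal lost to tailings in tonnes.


Total metal in feed:
= 9903 * 4.1 / 100 = 406.023 tonnes
Metal recovered:
= 406.023 * 81.2 / 100 = 329.690676 tonnes
Metal lost to tailings:
= 406.023 - 329.690676
= 76.3323 tonnes

76.3323 tonnes


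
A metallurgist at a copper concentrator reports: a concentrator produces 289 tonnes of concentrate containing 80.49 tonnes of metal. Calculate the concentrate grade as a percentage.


27.8512%

Grade = (metal in concentrate / concentrate mass) * 100
= (80.49 / 289) * 100
= 0.2785121107 * 100
= 27.8512%


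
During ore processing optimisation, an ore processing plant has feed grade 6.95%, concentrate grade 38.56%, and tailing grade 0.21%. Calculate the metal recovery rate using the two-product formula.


97.5095%

Using the two-product formula:
R = 100 * c * (f - t) / (f * (c - t))
Numerator = 100 * 38.56 * (6.95 - 0.21)
= 100 * 38.56 * 6.74
= 25989.44
Denominator = 6.95 * (38.56 - 0.21)
= 6.95 * 38.35
= 266.5325
R = 25989.44 / 266.5325
= 97.5095%


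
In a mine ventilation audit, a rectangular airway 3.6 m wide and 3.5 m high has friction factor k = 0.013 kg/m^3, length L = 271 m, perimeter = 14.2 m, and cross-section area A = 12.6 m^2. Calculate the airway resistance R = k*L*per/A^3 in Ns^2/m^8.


0.025 Ns^2/m^8

Compute the numerator:
k * L * per = 0.013 * 271 * 14.2
= 50.0266
Compute the denominator:
A^3 = 12.6^3 = 2000.376
Resistance:
R = 50.0266 / 2000.376
= 0.025 Ns^2/m^8


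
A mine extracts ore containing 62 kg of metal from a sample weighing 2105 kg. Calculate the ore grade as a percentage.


Ore grade = (metal mass / ore mass) * 100
= (62 / 2105) * 100
= 0.02945368171 * 100
= 2.9454%

2.9454%


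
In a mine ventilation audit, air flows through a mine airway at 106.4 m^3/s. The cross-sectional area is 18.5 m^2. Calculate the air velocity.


Velocity = flow rate / cross-sectional area
= 106.4 / 18.5
= 5.7514 m/s

5.7514 m/s


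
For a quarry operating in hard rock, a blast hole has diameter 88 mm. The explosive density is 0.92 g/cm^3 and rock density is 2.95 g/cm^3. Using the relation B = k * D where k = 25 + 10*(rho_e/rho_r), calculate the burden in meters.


First, compute k:
rho_e / rho_r = 0.92 / 2.95 = 0.3118644068
k = 25 + 10 * 0.3118644068 = 28.11864407
Then, compute burden:
B = k * D / 1000 = 28.11864407 * 88 / 1000
= 2474.440678 / 1000
= 2.4744 m

2.4744 m


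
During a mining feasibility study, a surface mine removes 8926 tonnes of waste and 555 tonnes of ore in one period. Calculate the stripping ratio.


Stripping ratio = waste tonnage / ore tonnage
= 8926 / 555
= 16.0829

16.0829


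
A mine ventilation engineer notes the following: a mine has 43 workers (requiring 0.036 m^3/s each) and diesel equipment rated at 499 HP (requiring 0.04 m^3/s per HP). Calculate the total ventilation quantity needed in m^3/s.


21.508 m^3/s

Airflow for workers:
Q_people = 43 * 0.036 = 1.548 m^3/s
Airflow for diesel equipment:
Q_diesel = 499 * 0.04 = 19.96 m^3/s
Total ventilation:
Q_total = 1.548 + 19.96
= 21.508 m^3/s


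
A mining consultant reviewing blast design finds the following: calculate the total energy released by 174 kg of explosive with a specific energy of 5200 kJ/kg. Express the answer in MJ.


904.8 MJ

Energy = mass * specific_energy / 1000
= 174 * 5200 / 1000
= 904800 / 1000
= 904.8 MJ


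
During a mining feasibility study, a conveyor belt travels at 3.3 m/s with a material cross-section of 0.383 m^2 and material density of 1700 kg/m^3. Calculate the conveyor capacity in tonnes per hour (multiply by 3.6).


7735.068 t/h

Volumetric flow = speed * area
= 3.3 * 0.383 = 1.2639 m^3/s
Mass flow = volumetric * density
= 1.2639 * 1700 = 2148.63 kg/s
Convert to t/h: multiply by 3.6
Capacity = 2148.63 * 3.6
= 7735.068 t/h


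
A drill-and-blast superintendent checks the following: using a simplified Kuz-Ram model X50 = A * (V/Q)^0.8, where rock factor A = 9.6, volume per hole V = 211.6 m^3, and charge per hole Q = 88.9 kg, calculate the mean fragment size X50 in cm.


Compute V/Q:
V/Q = 211.6 / 88.9 = 2.380202475
Raise to the power 0.8:
(V/Q)^0.8 = 2.380202475^0.8 = 2.001202892
Multiply by A:
X50 = 9.6 * 2.001202892
= 19.2115 cm

19.2115 cm


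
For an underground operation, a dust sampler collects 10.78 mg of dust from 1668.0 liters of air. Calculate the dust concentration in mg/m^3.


6.4628 mg/m^3

Convert liters to m^3: 1 m^3 = 1000 L
Concentration = mass / volume * 1000
= 10.78 / 1668.0 * 1000
= 0.006462829736 * 1000
= 6.4628 mg/m^3


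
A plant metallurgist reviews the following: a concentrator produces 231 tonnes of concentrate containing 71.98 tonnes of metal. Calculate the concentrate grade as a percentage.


31.1602%

Grade = (metal in concentrate / concentrate mass) * 100
= (71.98 / 231) * 100
= 0.3116017316 * 100
= 31.1602%


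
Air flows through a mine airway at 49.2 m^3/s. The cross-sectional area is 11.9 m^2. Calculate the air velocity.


4.1345 m/s

Velocity = flow rate / cross-sectional area
= 49.2 / 11.9
= 4.1345 m/s


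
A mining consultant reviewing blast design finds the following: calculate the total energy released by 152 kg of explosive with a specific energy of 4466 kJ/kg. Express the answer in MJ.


Energy = mass * specific_energy / 1000
= 152 * 4466 / 1000
= 678832 / 1000
= 678.832 MJ

678.832 MJ


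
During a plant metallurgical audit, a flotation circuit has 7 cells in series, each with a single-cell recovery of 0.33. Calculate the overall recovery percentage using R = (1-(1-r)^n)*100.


93.9393%

Complement of single-cell recovery:
1 - r = 1 - 0.33 = 0.67
Raise to power n:
(1 - r)^7 = 0.67^7 = 0.06060711605
Overall recovery:
R = (1 - 0.06060711605) * 100
= 93.9393%


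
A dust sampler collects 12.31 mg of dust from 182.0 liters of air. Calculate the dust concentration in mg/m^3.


67.6374 mg/m^3

Convert liters to m^3: 1 m^3 = 1000 L
Concentration = mass / volume * 1000
= 12.31 / 182.0 * 1000
= 0.06763736264 * 1000
= 67.6374 mg/m^3


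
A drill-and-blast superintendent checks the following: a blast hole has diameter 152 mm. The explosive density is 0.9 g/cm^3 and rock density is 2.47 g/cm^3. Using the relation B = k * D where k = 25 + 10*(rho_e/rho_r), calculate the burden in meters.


4.3538 m

First, compute k:
rho_e / rho_r = 0.9 / 2.47 = 0.3643724696
k = 25 + 10 * 0.3643724696 = 28.6437247
Then, compute burden:
B = k * D / 1000 = 28.6437247 * 152 / 1000
= 4353.846154 / 1000
= 4.3538 m


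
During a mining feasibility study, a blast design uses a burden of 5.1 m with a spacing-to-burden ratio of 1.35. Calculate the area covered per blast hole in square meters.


35.1135 m^2

First, find the spacing:
Spacing = burden * ratio = 5.1 * 1.35
= 6.885 m
Then, calculate the area:
Area = burden * spacing = 5.1 * 6.885
= 35.1135 m^2


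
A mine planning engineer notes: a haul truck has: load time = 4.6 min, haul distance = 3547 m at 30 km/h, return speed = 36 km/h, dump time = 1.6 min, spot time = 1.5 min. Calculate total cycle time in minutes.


20.7057 min

Convert haul speed to m/min: 30 * 1000/60 = 500 m/min
Haul time = 3547 / 500 = 7.094 min
Convert return speed to m/min: 36 * 1000/60 = 600 m/min
Return time = 3547 / 600 = 5.911666667 min
Total cycle time:
= 4.6 + 7.094 + 1.6 + 5.911666667 + 1.5
= 20.7057 min
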